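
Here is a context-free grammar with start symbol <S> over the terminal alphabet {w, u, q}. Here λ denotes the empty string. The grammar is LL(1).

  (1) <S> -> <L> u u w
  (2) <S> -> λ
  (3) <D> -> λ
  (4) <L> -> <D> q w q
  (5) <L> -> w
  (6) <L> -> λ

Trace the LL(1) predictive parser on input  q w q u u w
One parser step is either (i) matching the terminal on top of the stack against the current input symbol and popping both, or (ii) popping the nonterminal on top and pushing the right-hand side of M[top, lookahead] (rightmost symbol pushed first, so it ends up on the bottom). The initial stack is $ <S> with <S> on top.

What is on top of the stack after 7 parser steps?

     Stack              Input          Action
  1  $ <S>              q w q u u w $  expand <S> -> <L> u u w
  2  $ w u u <L>        q w q u u w $  expand <L> -> <D> q w q
  3  $ w u u q w q <D>  q w q u u w $  expand <D> -> λ
  4  $ w u u q w q      q w q u u w $  match q
  5  $ w u u q w        w q u u w $    match w
  6  $ w u u q          q u u w $      match q
  7  $ w u u            u u w $        match u
Stack after step 7: $ w u (top = u).

u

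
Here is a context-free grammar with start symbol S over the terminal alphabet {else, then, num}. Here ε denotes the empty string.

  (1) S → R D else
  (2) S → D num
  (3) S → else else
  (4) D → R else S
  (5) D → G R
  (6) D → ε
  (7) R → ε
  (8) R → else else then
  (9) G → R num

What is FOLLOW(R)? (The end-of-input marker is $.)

{else, num}

FIRST(R) = {ε, else}
FIRST(G) = {else, num}  (via R num)
FIRST(D) = {ε, else, num}  (via R else S, G R)
FIRST(S) = {else, num}  (via R D else, D num)
FOLLOW(S) includes $ since S is the start symbol.
FOLLOW(D): in S→R D else, D is followed by else with FIRST {else}; in S→D num, D is followed by num with FIRST {num}. Thus FOLLOW(D) = {else, num}.
FOLLOW(S): in D→R else S, the suffix after S is empty, so FOLLOW(S) ⊇ FOLLOW(D) = {else, num}. Thus FOLLOW(S) = {$, else, num}.
FOLLOW(R): in S→R D else, R is followed by D else with FIRST {else, num}; in D→R else S, R is followed by else S with FIRST {else}; in D→G R, the suffix after R is empty, so FOLLOW(R) ⊇ FOLLOW(D) = {else, num}; in G→R num, R is followed by num with FIRST {num}. Thus FOLLOW(R) = {else, num}.
FOLLOW(G): in D→G R, G is followed by R with FIRST {ε, else}; in D→G R, the suffix after G is nullable, so FOLLOW(G) ⊇ FOLLOW(D) = {else, num}. Thus FOLLOW(G) = {else, num}.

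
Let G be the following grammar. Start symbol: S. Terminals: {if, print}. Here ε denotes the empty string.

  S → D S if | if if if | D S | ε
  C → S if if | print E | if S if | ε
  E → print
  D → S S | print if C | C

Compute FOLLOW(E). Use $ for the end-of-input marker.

{$, if, print}

FIRST(E) = {print}
FIRST(S) = {ε, if, print}  (via D S if, D S)
FIRST(C) = {ε, if, print}  (via S if if)
FIRST(D) = {ε, if, print}  (via S S, C)
FOLLOW(S) includes $ since S is the start symbol.
FOLLOW(S): in S→D S if, S is followed by if with FIRST {if}; in S→D S, the suffix after S is empty (adds nothing new); in C→S if if, S is followed by if if with FIRST {if}; in C→if S if, S is followed by if with FIRST {if}; in D→S S (occurrence 1), S is followed by S with FIRST {ε, if, print}; in D→S S (occurrence 1), the suffix after S is nullable, so FOLLOW(S) ⊇ FOLLOW(D) = {$, if, print}; in D→S S (occurrence 2), the suffix after S is empty, so FOLLOW(S) ⊇ FOLLOW(D) = {$, if, print}. Thus FOLLOW(S) = {$, if, print}.
FOLLOW(D): in S→D S if, D is followed by S if with FIRST {if, print}; in S→D S, D is followed by S with FIRST {ε, if, print}; in S→D S, the suffix after D is nullable, so FOLLOW(D) ⊇ FOLLOW(S) = {$, if, print}. Thus FOLLOW(D) = {$, if, print}.
FOLLOW(C): in D→print if C, the suffix after C is empty, so FOLLOW(C) ⊇ FOLLOW(D) = {$, if, print}; in D→C, the suffix after C is empty, so FOLLOW(C) ⊇ FOLLOW(D) = {$, if, print}. Thus FOLLOW(C) = {$, if, print}.
FOLLOW(E): in C→print E, the suffix after E is empty, so FOLLOW(E) ⊇ FOLLOW(C) = {$, if, print}. Thus FOLLOW(E) = {$, if, print}.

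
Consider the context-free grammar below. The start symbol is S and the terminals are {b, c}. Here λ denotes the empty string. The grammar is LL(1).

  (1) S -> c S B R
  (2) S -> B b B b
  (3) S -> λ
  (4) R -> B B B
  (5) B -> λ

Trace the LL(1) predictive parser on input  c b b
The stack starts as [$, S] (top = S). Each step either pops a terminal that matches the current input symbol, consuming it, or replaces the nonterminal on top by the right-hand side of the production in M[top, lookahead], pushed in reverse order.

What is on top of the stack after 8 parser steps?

R

step 1: stack=$ S  input=c b b $  — expand S -> c S B R
step 2: stack=$ R B S c  input=c b b $  — match c
step 3: stack=$ R B S  input=b b $  — expand S -> B b B b
step 4: stack=$ R B b B b B  input=b b $  — expand B -> λ
step 5: stack=$ R B b B b  input=b b $  — match b
step 6: stack=$ R B b B  input=b $  — expand B -> λ
step 7: stack=$ R B b  input=b $  — match b
step 8: stack=$ R B  input=$  — expand B -> λ
Stack after step 8: $ R (top = R).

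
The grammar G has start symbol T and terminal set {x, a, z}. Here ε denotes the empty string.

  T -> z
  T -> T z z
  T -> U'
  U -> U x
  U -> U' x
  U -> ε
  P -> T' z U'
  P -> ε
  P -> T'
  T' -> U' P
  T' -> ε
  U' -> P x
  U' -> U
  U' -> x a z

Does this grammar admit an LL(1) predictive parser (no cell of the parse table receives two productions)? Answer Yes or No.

No

FIRST(T) = {ε, x, z}
FIRST(U) = {ε, x, z}
FIRST(P) = {ε, x, z}
FIRST(T') = {ε, x, z}
FIRST(U') = {ε, x, z}
FOLLOW(T) = {$, z}
FOLLOW(U) = {$, x, z}
FOLLOW(P) = {x, z}
FOLLOW(T') = {x, z}
FOLLOW(U') = {$, x, z}
Cell M[P, x] receives both P -> T' z U' and P -> ε and P -> T' — the grammar is not LL(1).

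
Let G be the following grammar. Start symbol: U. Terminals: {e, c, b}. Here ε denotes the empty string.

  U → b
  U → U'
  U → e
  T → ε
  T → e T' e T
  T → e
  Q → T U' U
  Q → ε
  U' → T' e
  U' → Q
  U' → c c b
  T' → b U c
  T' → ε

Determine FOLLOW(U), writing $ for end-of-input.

{$, b, c, e}

FIRST(T): from T→ε we get {ε}; from T→e T' e T we get {e}; from T→e we get {e}. So FIRST(T) = {ε, e}.
FIRST(T'): from T'→b U c we get {b}; from T'→ε we get {ε}. So FIRST(T') = {ε, b}.
FIRST(U): from U→b we get {b}; from U→U' we get {ε, b, c, e}; from U→e we get {e}. So FIRST(U) = {ε, b, c, e}.
FIRST(Q): from Q→T U' U we get {ε, b, c, e}; from Q→ε we get {ε}. So FIRST(Q) = {ε, b, c, e}.
FIRST(U'): from U'→T' e we get {b, e}; from U'→Q we get {ε, b, c, e}; from U'→c c b we get {c}. So FIRST(U') = {ε, b, c, e}.
FOLLOW(U) includes $ since U is the start symbol.
FOLLOW(T'): in T→e T' e T, T' is followed by e T with FIRST {e}; in U'→T' e, T' is followed by e with FIRST {e}. Thus FOLLOW(T') = {e}.
FOLLOW(U): in Q→T U' U, the suffix after U is empty, so FOLLOW(U) ⊇ FOLLOW(Q) = {$, b, c, e}; in T'→b U c, U is followed by c with FIRST {c}. Thus FOLLOW(U) = {$, b, c, e}.
FOLLOW(T): in T→e T' e T, the suffix after T is empty (adds nothing new); in Q→T U' U, T is followed by U' U with FIRST {ε, b, c, e}; in Q→T U' U, the suffix after T is nullable, so FOLLOW(T) ⊇ FOLLOW(Q) = {$, b, c, e}. Thus FOLLOW(T) = {$, b, c, e}.
FOLLOW(Q): in U'→Q, the suffix after Q is empty, so FOLLOW(Q) ⊇ FOLLOW(U') = {$, b, c, e}. Thus FOLLOW(Q) = {$, b, c, e}.
FOLLOW(U'): in U→U', the suffix after U' is empty, so FOLLOW(U') ⊇ FOLLOW(U) = {$, b, c, e}; in Q→T U' U, U' is followed by U with FIRST {ε, b, c, e}; in Q→T U' U, the suffix after U' is nullable, so FOLLOW(U') ⊇ FOLLOW(Q) = {$, b, c, e}. Thus FOLLOW(U') = {$, b, c, e}.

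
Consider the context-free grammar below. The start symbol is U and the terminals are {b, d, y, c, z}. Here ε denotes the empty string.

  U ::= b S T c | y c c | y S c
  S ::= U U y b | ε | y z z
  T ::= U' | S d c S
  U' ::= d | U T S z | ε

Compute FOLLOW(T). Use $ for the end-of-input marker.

FIRST(U) = {b, y}
FIRST(S) = {ε, b, y}  (via U U y b)
FIRST(U') = {ε, b, d, y}  (via U T S z)
FIRST(T) = {ε, b, d, y}  (via U', S d c S)
FOLLOW(U) includes $ since U is the start symbol.
FOLLOW(U): in S::=U U y b (occurrence 1), U is followed by U y b with FIRST {b, y}; in S::=U U y b (occurrence 2), U is followed by y b with FIRST {y}; in U'::=U T S z, U is followed by T S z with FIRST {b, d, y, z}. Thus FOLLOW(U) = {$, b, d, y, z}.
FOLLOW(T): in U::=b S T c, T is followed by c with FIRST {c}; in U'::=U T S z, T is followed by S z with FIRST {b, y, z}. Thus FOLLOW(T) = {b, c, y, z}.
FOLLOW(S): in U::=b S T c, S is followed by T c with FIRST {b, c, d, y}; in U::=y S c, S is followed by c with FIRST {c}; in T::=S d c S (occurrence 1), S is followed by d c S with FIRST {d}; in T::=S d c S (occurrence 2), the suffix after S is empty, so FOLLOW(S) ⊇ FOLLOW(T) = {b, c, y, z}; in U'::=U T S z, S is followed by z with FIRST {z}. Thus FOLLOW(S) = {b, c, d, y, z}.
FOLLOW(U'): in T::=U', the suffix after U' is empty, so FOLLOW(U') ⊇ FOLLOW(T) = {b, c, y, z}. Thus FOLLOW(U') = {b, c, y, z}.

{b, c, y, z}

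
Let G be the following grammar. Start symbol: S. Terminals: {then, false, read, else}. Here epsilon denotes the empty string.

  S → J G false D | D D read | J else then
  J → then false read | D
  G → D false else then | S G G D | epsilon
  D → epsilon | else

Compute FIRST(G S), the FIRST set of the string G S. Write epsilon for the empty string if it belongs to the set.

FIRST(D) = {epsilon, else}
FIRST(J) = {epsilon, else, then}  (via D)
FIRST(S) = {else, false, read, then}  (via J G false D, D D read, J else then)
FIRST(G) = {epsilon, else, false, read, then}  (via D false else then, S G G D)
FIRST(G S): take FIRST of each symbol in turn, carrying on past any symbol whose FIRST contains epsilon; result {else, false, read, then}.

{else, false, read, then}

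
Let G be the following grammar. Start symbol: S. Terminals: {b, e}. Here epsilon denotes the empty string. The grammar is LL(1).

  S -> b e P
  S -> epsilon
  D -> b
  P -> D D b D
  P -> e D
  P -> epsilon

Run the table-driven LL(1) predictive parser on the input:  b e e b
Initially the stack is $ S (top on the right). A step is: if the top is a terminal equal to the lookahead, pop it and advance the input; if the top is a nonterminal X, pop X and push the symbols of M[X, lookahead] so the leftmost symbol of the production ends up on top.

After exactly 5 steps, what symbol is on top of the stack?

step 1: stack=$ S  input=b e e b $  — expand S -> b e P
step 2: stack=$ P e b  input=b e e b $  — match b
step 3: stack=$ P e  input=e e b $  — match e
step 4: stack=$ P  input=e b $  — expand P -> e D
step 5: stack=$ D e  input=e b $  — match e
Stack after step 5: $ D (top = D).

D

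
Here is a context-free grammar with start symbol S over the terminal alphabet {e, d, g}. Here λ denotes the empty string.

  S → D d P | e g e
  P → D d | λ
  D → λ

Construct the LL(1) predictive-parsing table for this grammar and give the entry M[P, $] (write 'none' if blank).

FIRST(D) = {λ}
FIRST(S) = {d, e}  (via D d P)
FIRST(P) = {λ, d}  (via D d)
FOLLOW(S) includes $ since S is the start symbol.
FOLLOW(S): S appears on no right-hand side. Thus FOLLOW(S) = {$}.
FOLLOW(P): in S→D d P, the suffix after P is empty, so FOLLOW(P) ⊇ FOLLOW(S) = {$}. Thus FOLLOW(P) = {$}.
For P → D d: FIRST(D d) = {d}, so it goes in M[P, t] for t ∈ {d}.
For P → λ: FIRST(λ) = {λ}, so it goes in M[P, t] for t ∈ {}; since λ ∈ FIRST, also for every t ∈ FOLLOW(P) = {$}.

P → λ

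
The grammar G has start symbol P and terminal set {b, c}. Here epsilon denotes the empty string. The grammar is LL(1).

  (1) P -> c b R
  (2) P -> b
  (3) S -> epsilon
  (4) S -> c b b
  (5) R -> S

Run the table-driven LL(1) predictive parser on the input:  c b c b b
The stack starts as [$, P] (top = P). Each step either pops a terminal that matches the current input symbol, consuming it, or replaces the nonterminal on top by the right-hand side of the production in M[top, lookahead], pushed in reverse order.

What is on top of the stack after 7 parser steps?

step 1: stack=$ P  input=c b c b b $  — expand P -> c b R
step 2: stack=$ R b c  input=c b c b b $  — match c
step 3: stack=$ R b  input=b c b b $  — match b
step 4: stack=$ R  input=c b b $  — expand R -> S
step 5: stack=$ S  input=c b b $  — expand S -> c b b
step 6: stack=$ b b c  input=c b b $  — match c
step 7: stack=$ b b  input=b b $  — match b
Stack after step 7: $ b (top = b).

b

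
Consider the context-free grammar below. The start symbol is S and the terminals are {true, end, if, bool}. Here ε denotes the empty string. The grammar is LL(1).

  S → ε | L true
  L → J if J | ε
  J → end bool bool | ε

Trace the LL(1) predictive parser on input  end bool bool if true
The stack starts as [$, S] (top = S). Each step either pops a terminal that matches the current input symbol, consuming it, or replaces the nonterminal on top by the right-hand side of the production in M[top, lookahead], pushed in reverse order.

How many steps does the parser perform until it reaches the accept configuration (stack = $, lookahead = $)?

9

step 1: stack=$ S  input=end bool bool if true $  — expand S → L true
step 2: stack=$ true L  input=end bool bool if true $  — expand L → J if J
step 3: stack=$ true J if J  input=end bool bool if true $  — expand J → end bool bool
step 4: stack=$ true J if bool bool end  input=end bool bool if true $  — match end
step 5: stack=$ true J if bool bool  input=bool bool if true $  — match bool
step 6: stack=$ true J if bool  input=bool if true $  — match bool
step 7: stack=$ true J if  input=if true $  — match if
step 8: stack=$ true J  input=true $  — expand J → ε
step 9: stack=$ true  input=true $  — match true
Accept reached after 9 steps.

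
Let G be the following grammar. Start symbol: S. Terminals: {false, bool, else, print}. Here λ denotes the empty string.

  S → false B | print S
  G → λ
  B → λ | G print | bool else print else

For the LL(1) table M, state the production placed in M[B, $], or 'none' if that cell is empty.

FIRST(S) = {false, print}
FIRST(G) = {λ}
FIRST(B) = {λ, bool, print}  (via G print)
FOLLOW(S) includes $ since S is the start symbol.
FOLLOW(S): in S→print S, the suffix after S is empty (adds nothing new). Thus FOLLOW(S) = {$}.
FOLLOW(B): in S→false B, the suffix after B is empty, so FOLLOW(B) ⊇ FOLLOW(S) = {$}. Thus FOLLOW(B) = {$}.
For B → λ: FIRST(λ) = {λ}, so it goes in M[B, t] for t ∈ {}; since λ ∈ FIRST, also for every t ∈ FOLLOW(B) = {$}.
For B → G print: FIRST(G print) = {print}, so it goes in M[B, t] for t ∈ {print}.
For B → bool else print else: FIRST(bool else print else) = {bool}, so it goes in M[B, t] for t ∈ {bool}.

B → λ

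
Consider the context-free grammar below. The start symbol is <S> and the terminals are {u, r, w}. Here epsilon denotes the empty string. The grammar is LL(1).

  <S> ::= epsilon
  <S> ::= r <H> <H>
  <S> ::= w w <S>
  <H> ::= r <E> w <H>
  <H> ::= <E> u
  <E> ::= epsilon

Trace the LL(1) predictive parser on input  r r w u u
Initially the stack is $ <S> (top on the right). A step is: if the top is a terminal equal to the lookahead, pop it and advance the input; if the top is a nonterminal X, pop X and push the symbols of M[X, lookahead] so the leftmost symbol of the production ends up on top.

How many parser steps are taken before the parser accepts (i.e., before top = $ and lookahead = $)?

12

      Stack              Input        Action
   1  $ <S>              r r w u u $  expand <S> ::= r <H> <H>
   2  $ <H> <H> r        r r w u u $  match r
   3  $ <H> <H>          r w u u $    expand <H> ::= r <E> w <H>
   4  $ <H> <H> w <E> r  r w u u $    match r
   5  $ <H> <H> w <E>    w u u $      expand <E> ::= epsilon
   6  $ <H> <H> w        w u u $      match w
   7  $ <H> <H>          u u $        expand <H> ::= <E> u
   8  $ <H> u <E>        u u $        expand <E> ::= epsilon
   9  $ <H> u            u u $        match u
  10  $ <H>              u $          expand <H> ::= <E> u
  11  $ u <E>            u $          expand <E> ::= epsilon
  12  $ u                u $          match u
Accept reached after 12 steps.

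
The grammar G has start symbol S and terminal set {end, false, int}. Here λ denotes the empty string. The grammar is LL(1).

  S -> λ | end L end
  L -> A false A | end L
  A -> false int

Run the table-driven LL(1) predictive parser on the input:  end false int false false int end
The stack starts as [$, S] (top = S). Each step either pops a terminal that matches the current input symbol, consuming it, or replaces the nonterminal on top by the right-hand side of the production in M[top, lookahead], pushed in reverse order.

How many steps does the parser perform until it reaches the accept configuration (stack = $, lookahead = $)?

step 1: stack=$ S  input=end false int false false int end $  — expand S -> end L end
step 2: stack=$ end L end  input=end false int false false int end $  — match end
step 3: stack=$ end L  input=false int false false int end $  — expand L -> A false A
step 4: stack=$ end A false A  input=false int false false int end $  — expand A -> false int
step 5: stack=$ end A false int false  input=false int false false int end $  — match false
step 6: stack=$ end A false int  input=int false false int end $  — match int
step 7: stack=$ end A false  input=false false int end $  — match false
step 8: stack=$ end A  input=false int end $  — expand A -> false int
step 9: stack=$ end int false  input=false int end $  — match false
step 10: stack=$ end int  input=int end $  — match int
step 11: stack=$ end  input=end $  — match end
Accept reached after 11 steps.

11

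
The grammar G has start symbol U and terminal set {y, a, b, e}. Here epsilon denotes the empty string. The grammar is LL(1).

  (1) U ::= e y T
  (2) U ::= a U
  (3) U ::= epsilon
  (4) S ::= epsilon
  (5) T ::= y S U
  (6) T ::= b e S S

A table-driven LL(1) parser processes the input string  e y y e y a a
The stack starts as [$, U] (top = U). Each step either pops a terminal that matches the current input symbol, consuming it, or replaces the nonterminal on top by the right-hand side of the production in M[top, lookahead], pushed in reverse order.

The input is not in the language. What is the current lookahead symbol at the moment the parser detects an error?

step 1: stack=$ U  input=e y y e y a a $  — expand U ::= e y T
step 2: stack=$ T y e  input=e y y e y a a $  — match e
step 3: stack=$ T y  input=y y e y a a $  — match y
step 4: stack=$ T  input=y e y a a $  — expand T ::= y S U
step 5: stack=$ U S y  input=y e y a a $  — match y
step 6: stack=$ U S  input=e y a a $  — expand S ::= epsilon
step 7: stack=$ U  input=e y a a $  — expand U ::= e y T
step 8: stack=$ T y e  input=e y a a $  — match e
step 9: stack=$ T y  input=y a a $  — match y
step 10: stack=$ T  input=a a $  — error: M[T, a] is empty

a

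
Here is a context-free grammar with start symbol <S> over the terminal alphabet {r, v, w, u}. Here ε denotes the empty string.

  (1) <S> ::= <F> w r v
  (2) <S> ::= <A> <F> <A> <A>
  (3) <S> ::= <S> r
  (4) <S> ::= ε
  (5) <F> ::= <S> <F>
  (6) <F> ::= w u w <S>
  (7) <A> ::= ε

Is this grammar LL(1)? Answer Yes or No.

FIRST(<S>) = {ε, r, w}
FIRST(<F>) = {r, w}
FIRST(<A>) = {ε}
FOLLOW(<S>) = {$, r, w}
FOLLOW(<F>) = {$, r, w}
FOLLOW(<A>) = {$, r, w}
Cell M[<F>, w] receives both <F> ::= <S> <F> and <F> ::= w u w <S> — the grammar is not LL(1).

No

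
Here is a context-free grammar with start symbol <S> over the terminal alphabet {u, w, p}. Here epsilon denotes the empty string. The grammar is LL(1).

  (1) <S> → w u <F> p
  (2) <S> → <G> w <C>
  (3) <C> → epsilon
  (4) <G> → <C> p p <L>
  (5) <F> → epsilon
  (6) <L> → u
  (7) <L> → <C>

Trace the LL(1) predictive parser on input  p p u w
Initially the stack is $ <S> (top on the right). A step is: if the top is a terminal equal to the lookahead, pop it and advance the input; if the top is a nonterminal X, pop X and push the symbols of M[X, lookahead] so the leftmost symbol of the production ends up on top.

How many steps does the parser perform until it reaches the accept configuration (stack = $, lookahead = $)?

step 1: stack=$ <S>  input=p p u w $  — expand <S> → <G> w <C>
step 2: stack=$ <C> w <G>  input=p p u w $  — expand <G> → <C> p p <L>
step 3: stack=$ <C> w <L> p p <C>  input=p p u w $  — expand <C> → epsilon
step 4: stack=$ <C> w <L> p p  input=p p u w $  — match p
step 5: stack=$ <C> w <L> p  input=p u w $  — match p
step 6: stack=$ <C> w <L>  input=u w $  — expand <L> → u
step 7: stack=$ <C> w u  input=u w $  — match u
step 8: stack=$ <C> w  input=w $  — match w
step 9: stack=$ <C>  input=$  — expand <C> → epsilon
Accept reached after 9 steps.

9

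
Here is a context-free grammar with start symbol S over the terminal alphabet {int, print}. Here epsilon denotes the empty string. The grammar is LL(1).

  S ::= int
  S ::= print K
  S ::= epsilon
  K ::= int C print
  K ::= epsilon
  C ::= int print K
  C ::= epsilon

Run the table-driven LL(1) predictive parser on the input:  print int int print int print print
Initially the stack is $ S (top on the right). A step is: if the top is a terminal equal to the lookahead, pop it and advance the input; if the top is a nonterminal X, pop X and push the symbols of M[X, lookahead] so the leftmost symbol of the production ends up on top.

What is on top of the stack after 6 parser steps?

print

     Stack                Input                                  Action
  1  $ S                  print int int print int print print $  expand S ::= print K
  2  $ K print            print int int print int print print $  match print
  3  $ K                  int int print int print print $        expand K ::= int C print
  4  $ print C int        int int print int print print $        match int
  5  $ print C            int print int print print $            expand C ::= int print K
  6  $ print K print int  int print int print print $            match int
Stack after step 6: $ print K print (top = print).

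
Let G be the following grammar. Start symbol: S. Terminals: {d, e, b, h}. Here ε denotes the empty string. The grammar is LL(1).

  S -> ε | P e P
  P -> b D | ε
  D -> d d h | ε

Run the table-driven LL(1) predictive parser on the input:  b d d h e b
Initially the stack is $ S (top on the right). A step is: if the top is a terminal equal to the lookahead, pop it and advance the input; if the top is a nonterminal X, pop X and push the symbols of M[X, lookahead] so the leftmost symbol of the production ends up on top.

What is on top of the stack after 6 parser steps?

h

     Stack        Input          Action
  1  $ S          b d d h e b $  expand S -> P e P
  2  $ P e P      b d d h e b $  expand P -> b D
  3  $ P e D b    b d d h e b $  match b
  4  $ P e D      d d h e b $    expand D -> d d h
  5  $ P e h d d  d d h e b $    match d
  6  $ P e h d    d h e b $      match d
Stack after step 6: $ P e h (top = h).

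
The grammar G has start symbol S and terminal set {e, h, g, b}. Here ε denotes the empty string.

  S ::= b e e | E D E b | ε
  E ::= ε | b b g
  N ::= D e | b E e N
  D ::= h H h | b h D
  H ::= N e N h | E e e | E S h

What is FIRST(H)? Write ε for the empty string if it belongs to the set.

{b, e, h}

FIRST(E): from E::=ε we get {ε}; from E::=b b g we get {b}. So FIRST(E) = {ε, b}.
FIRST(D): from D::=h H h we get {h}; from D::=b h D we get {b}. So FIRST(D) = {b, h}.
FIRST(S): from S::=b e e we get {b}; from S::=E D E b we get {b, h}; from S::=ε we get {ε}. So FIRST(S) = {ε, b, h}.
FIRST(N): from N::=D e we get {b, h}; from N::=b E e N we get {b}. So FIRST(N) = {b, h}.
FIRST(H): from H::=N e N h we get {b, h}; from H::=E e e we get {b, e}; from H::=E S h we get {b, h}. So FIRST(H) = {b, e, h}.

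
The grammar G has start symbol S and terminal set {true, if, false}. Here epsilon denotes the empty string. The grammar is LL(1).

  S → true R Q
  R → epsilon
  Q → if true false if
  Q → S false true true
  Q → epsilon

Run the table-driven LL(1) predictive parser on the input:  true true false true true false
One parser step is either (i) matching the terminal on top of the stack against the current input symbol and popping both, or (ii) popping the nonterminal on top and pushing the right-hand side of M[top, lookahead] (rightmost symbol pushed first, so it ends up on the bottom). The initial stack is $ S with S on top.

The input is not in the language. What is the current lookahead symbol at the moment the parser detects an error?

step 1: stack=$ S  input=true true false true true false $  — expand S → true R Q
step 2: stack=$ Q R true  input=true true false true true false $  — match true
step 3: stack=$ Q R  input=true false true true false $  — expand R → epsilon
step 4: stack=$ Q  input=true false true true false $  — expand Q → S false true true
step 5: stack=$ true true false S  input=true false true true false $  — expand S → true R Q
step 6: stack=$ true true false Q R true  input=true false true true false $  — match true
step 7: stack=$ true true false Q R  input=false true true false $  — expand R → epsilon
step 8: stack=$ true true false Q  input=false true true false $  — expand Q → epsilon
step 9: stack=$ true true false  input=false true true false $  — match false
step 10: stack=$ true true  input=true true false $  — match true
step 11: stack=$ true  input=true false $  — match true
step 12: stack=$  input=false $  — error: stack empty but input remains

false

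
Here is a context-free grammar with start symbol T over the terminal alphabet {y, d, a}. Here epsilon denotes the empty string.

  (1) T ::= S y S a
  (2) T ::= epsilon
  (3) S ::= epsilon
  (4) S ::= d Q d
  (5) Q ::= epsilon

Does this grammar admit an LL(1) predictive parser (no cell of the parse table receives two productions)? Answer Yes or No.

Yes

FIRST(T) = {epsilon, d, y}
FIRST(S) = {epsilon, d}
FIRST(Q) = {epsilon}
FOLLOW(T) = {$}
FOLLOW(S) = {a, y}
FOLLOW(Q) = {d}
Each cell of M receives at most one production.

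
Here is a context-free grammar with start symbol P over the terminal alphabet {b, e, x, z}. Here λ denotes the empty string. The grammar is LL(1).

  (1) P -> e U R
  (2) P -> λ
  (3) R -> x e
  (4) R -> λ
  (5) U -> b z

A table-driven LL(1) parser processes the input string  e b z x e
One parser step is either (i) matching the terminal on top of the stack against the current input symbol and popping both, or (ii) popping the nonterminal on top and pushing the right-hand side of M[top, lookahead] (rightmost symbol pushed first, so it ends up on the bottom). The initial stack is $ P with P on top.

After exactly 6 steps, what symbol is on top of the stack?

x

     Stack    Input        Action
  1  $ P      e b z x e $  expand P -> e U R
  2  $ R U e  e b z x e $  match e
  3  $ R U    b z x e $    expand U -> b z
  4  $ R z b  b z x e $    match b
  5  $ R z    z x e $      match z
  6  $ R      x e $        expand R -> x e
Stack after step 6: $ e x (top = x).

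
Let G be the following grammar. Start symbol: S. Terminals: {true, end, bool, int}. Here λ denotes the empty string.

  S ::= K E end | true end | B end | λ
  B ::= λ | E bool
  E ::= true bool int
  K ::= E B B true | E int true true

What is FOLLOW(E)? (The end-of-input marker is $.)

{bool, end, int, true}

FIRST(E) = {true}
FIRST(B) = {λ, true}  (via E bool)
FIRST(K) = {true}  (via E B B true, E int true true)
FIRST(S) = {λ, end, true}  (via K E end, B end)
FOLLOW(S) includes $ since S is the start symbol.
FOLLOW(S): S appears on no right-hand side. Thus FOLLOW(S) = {$}.
FOLLOW(B): in S::=B end, B is followed by end with FIRST {end}; in K::=E B B true (occurrence 1), B is followed by B true with FIRST {true}; in K::=E B B true (occurrence 2), B is followed by true with FIRST {true}. Thus FOLLOW(B) = {end, true}.
FOLLOW(E): in S::=K E end, E is followed by end with FIRST {end}; in B::=E bool, E is followed by bool with FIRST {bool}; in K::=E B B true, E is followed by B B true with FIRST {true}; in K::=E int true true, E is followed by int true true with FIRST {int}. Thus FOLLOW(E) = {bool, end, int, true}.
FOLLOW(K): in S::=K E end, K is followed by E end with FIRST {true}. Thus FOLLOW(K) = {true}.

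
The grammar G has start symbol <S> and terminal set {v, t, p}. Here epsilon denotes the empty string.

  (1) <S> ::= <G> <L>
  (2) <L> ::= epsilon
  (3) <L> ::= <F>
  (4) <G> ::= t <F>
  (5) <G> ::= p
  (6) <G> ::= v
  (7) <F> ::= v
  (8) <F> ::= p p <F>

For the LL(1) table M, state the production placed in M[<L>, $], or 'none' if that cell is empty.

<L> ::= epsilon

FIRST(<G>) = {p, t, v}
FIRST(<F>) = {p, v}
FIRST(<S>) = {p, t, v}  (via <G> <L>)
FIRST(<L>) = {epsilon, p, v}  (via <F>)
FOLLOW(<S>) includes $ since <S> is the start symbol.
FOLLOW(<S>): <S> appears on no right-hand side. Thus FOLLOW(<S>) = {$}.
FOLLOW(<L>): in <S>::=<G> <L>, the suffix after <L> is empty, so FOLLOW(<L>) ⊇ FOLLOW(<S>) = {$}. Thus FOLLOW(<L>) = {$}.
For <L> ::= epsilon: FIRST(epsilon) = {epsilon}, so it goes in M[<L>, t] for t ∈ {}; since epsilon ∈ FIRST, also for every t ∈ FOLLOW(<L>) = {$}.
For <L> ::= <F>: FIRST(<F>) = {p, v}, so it goes in M[<L>, t] for t ∈ {p, v}.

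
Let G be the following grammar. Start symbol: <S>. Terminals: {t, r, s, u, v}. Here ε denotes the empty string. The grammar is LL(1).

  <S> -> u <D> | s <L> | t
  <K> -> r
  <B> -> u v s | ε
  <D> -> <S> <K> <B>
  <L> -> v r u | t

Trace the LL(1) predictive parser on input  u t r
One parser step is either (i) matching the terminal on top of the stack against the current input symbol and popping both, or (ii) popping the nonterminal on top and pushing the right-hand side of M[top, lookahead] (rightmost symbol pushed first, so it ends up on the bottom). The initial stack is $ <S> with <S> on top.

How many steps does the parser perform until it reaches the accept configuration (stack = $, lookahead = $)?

step 1: stack=$ <S>  input=u t r $  — expand <S> -> u <D>
step 2: stack=$ <D> u  input=u t r $  — match u
step 3: stack=$ <D>  input=t r $  — expand <D> -> <S> <K> <B>
step 4: stack=$ <B> <K> <S>  input=t r $  — expand <S> -> t
step 5: stack=$ <B> <K> t  input=t r $  — match t
step 6: stack=$ <B> <K>  input=r $  — expand <K> -> r
step 7: stack=$ <B> r  input=r $  — match r
step 8: stack=$ <B>  input=$  — expand <B> -> ε
Accept reached after 8 steps.

8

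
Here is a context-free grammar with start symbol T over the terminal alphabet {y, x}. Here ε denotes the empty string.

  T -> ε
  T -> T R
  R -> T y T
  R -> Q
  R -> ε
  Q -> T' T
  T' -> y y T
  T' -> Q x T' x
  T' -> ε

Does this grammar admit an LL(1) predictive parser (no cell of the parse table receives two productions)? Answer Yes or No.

No

FIRST(T) = {ε, x, y}
FIRST(R) = {ε, x, y}
FIRST(Q) = {ε, x, y}
FIRST(T') = {ε, x, y}
FOLLOW(T) = {$, x, y}
FOLLOW(R) = {$, x, y}
FOLLOW(Q) = {$, x, y}
FOLLOW(T') = {$, x, y}
Cell M[R, $] receives both R -> Q and R -> ε — the grammar is not LL(1).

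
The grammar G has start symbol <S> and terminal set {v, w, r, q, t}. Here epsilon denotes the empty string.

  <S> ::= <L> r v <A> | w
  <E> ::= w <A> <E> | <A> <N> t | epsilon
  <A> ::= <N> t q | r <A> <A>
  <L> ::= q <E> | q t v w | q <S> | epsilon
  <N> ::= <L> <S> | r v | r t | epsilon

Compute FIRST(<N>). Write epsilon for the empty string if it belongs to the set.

{epsilon, q, r, w}

FIRST(<L>): from <L>::=q <E> we get {q}; from <L>::=q t v w we get {q}; from <L>::=q <S> we get {q}; from <L>::=epsilon we get {epsilon}. So FIRST(<L>) = {epsilon, q}.
FIRST(<S>): from <S>::=<L> r v <A> we get {q, r}; from <S>::=w we get {w}. So FIRST(<S>) = {q, r, w}.
FIRST(<N>): from <N>::=<L> <S> we get {q, r, w}; from <N>::=r v we get {r}; from <N>::=r t we get {r}; from <N>::=epsilon we get {epsilon}. So FIRST(<N>) = {epsilon, q, r, w}.
FIRST(<A>): from <A>::=<N> t q we get {q, r, t, w}; from <A>::=r <A> <A> we get {r}. So FIRST(<A>) = {q, r, t, w}.
FIRST(<E>): from <E>::=w <A> <E> we get {w}; from <E>::=<A> <N> t we get {q, r, t, w}; from <E>::=epsilon we get {epsilon}. So FIRST(<E>) = {epsilon, q, r, t, w}.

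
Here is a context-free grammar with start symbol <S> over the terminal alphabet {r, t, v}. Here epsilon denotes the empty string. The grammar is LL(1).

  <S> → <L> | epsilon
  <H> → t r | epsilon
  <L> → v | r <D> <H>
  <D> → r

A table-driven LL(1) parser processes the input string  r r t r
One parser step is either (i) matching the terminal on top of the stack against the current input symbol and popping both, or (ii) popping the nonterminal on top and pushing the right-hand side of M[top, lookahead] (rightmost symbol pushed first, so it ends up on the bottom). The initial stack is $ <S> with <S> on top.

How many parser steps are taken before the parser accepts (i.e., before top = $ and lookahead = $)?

8

     Stack        Input      Action
  1  $ <S>        r r t r $  expand <S> → <L>
  2  $ <L>        r r t r $  expand <L> → r <D> <H>
  3  $ <H> <D> r  r r t r $  match r
  4  $ <H> <D>    r t r $    expand <D> → r
  5  $ <H> r      r t r $    match r
  6  $ <H>        t r $      expand <H> → t r
  7  $ r t        t r $      match t
  8  $ r          r $        match r
Accept reached after 8 steps.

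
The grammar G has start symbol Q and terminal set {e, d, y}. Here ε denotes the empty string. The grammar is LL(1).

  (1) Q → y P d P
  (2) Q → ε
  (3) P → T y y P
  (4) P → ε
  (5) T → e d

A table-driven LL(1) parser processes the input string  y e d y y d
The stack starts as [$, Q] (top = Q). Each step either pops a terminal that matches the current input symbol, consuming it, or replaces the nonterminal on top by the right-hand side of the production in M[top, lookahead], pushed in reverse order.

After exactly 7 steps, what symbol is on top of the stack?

step 1: stack=$ Q  input=y e d y y d $  — expand Q → y P d P
step 2: stack=$ P d P y  input=y e d y y d $  — match y
step 3: stack=$ P d P  input=e d y y d $  — expand P → T y y P
step 4: stack=$ P d P y y T  input=e d y y d $  — expand T → e d
step 5: stack=$ P d P y y d e  input=e d y y d $  — match e
step 6: stack=$ P d P y y d  input=d y y d $  — match d
step 7: stack=$ P d P y y  input=y y d $  — match y
Stack after step 7: $ P d P y (top = y).

y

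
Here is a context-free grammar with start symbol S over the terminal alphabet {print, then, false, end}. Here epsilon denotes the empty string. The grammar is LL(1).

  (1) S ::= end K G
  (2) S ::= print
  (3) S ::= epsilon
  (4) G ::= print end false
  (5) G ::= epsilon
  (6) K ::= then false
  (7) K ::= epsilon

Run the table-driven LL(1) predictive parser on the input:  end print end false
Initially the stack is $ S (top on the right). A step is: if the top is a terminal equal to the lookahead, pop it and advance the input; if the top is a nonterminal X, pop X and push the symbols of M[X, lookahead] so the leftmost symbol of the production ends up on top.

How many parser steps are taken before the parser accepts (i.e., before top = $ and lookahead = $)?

step 1: stack=$ S  input=end print end false $  — expand S ::= end K G
step 2: stack=$ G K end  input=end print end false $  — match end
step 3: stack=$ G K  input=print end false $  — expand K ::= epsilon
step 4: stack=$ G  input=print end false $  — expand G ::= print end false
step 5: stack=$ false end print  input=print end false $  — match print
step 6: stack=$ false end  input=end false $  — match end
step 7: stack=$ false  input=false $  — match false
Accept reached after 7 steps.

7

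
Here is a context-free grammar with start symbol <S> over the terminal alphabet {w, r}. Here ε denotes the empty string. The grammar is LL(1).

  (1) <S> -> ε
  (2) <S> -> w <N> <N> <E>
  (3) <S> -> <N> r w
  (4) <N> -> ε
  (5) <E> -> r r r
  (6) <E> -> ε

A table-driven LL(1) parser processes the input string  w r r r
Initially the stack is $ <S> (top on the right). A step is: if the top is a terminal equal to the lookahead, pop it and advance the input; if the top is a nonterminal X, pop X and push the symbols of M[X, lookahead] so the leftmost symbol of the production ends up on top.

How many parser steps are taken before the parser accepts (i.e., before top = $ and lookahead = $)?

8

     Stack            Input      Action
  1  $ <S>            w r r r $  expand <S> -> w <N> <N> <E>
  2  $ <E> <N> <N> w  w r r r $  match w
  3  $ <E> <N> <N>    r r r $    expand <N> -> ε
  4  $ <E> <N>        r r r $    expand <N> -> ε
  5  $ <E>            r r r $    expand <E> -> r r r
  6  $ r r r          r r r $    match r
  7  $ r r            r r $      match r
  8  $ r              r $        match r
Accept reached after 8 steps.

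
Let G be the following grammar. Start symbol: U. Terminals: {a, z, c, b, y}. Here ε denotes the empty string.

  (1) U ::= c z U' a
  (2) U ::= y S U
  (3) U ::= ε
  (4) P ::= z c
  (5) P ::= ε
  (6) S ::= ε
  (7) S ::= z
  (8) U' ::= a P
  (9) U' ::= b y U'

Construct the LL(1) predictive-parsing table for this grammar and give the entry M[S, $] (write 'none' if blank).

FIRST(U): from U::=c z U' a we get {c}; from U::=y S U we get {y}; from U::=ε we get {ε}. So FIRST(U) = {ε, c, y}.
FIRST(P): from P::=z c we get {z}; from P::=ε we get {ε}. So FIRST(P) = {ε, z}.
FIRST(S): from S::=ε we get {ε}; from S::=z we get {z}. So FIRST(S) = {ε, z}.
FIRST(U'): from U'::=a P we get {a}; from U'::=b y U' we get {b}. So FIRST(U') = {a, b}.
FOLLOW(U) includes $ since U is the start symbol.
FOLLOW(U): in U::=y S U, the suffix after U is empty (adds nothing new). Thus FOLLOW(U) = {$}.
FOLLOW(S): in U::=y S U, S is followed by U with FIRST {ε, c, y}; in U::=y S U, the suffix after S is nullable, so FOLLOW(S) ⊇ FOLLOW(U) = {$}. Thus FOLLOW(S) = {$, c, y}.
For S ::= ε: FIRST(ε) = {ε}, so it goes in M[S, t] for t ∈ {}; since ε ∈ FIRST, also for every t ∈ FOLLOW(S) = {$, c, y}.
For S ::= z: FIRST(z) = {z}, so it goes in M[S, t] for t ∈ {z}.

S ::= ε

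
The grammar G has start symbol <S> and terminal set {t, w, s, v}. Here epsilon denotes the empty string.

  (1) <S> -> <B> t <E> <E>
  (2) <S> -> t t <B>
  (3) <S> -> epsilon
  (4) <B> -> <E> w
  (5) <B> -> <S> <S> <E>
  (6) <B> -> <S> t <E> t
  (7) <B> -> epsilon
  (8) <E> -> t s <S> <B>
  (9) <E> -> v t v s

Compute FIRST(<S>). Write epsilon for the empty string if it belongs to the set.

FIRST(<E>) = {t, v}
FIRST(<S>) = {epsilon, t, v}  (via <B> t <E> <E>)
FIRST(<B>) = {epsilon, t, v}  (via <E> w, <S> <S> <E>, <S> t <E> t)

{epsilon, t, v}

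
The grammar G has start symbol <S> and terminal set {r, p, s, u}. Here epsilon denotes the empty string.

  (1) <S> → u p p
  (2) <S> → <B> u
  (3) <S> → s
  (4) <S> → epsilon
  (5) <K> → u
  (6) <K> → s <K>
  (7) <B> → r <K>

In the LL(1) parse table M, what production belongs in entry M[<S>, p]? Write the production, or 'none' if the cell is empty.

FIRST(<K>) = {s, u}
FIRST(<B>) = {r}
FIRST(<S>) = {epsilon, r, s, u}  (via <B> u)
FOLLOW(<S>) includes $ since <S> is the start symbol.
FOLLOW(<S>): <S> appears on no right-hand side. Thus FOLLOW(<S>) = {$}.
For <S> → u p p: FIRST(u p p) = {u}, so it goes in M[<S>, t] for t ∈ {u}.
For <S> → <B> u: FIRST(<B> u) = {r}, so it goes in M[<S>, t] for t ∈ {r}.
For <S> → s: FIRST(s) = {s}, so it goes in M[<S>, t] for t ∈ {s}.
For <S> → epsilon: FIRST(epsilon) = {epsilon}, so it goes in M[<S>, t] for t ∈ {}; since epsilon ∈ FIRST, also for every t ∈ FOLLOW(<S>) = {$}.
None of these place a production in M[<S>, p].

none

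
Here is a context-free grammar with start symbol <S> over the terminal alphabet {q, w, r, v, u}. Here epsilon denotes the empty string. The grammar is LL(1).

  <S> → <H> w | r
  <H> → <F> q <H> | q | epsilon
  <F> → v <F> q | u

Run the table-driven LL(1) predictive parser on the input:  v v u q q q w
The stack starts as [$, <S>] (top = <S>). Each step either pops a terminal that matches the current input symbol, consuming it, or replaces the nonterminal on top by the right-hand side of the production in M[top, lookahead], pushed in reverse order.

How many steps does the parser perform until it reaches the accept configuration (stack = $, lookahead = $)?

13

      Stack                Input            Action
   1  $ <S>                v v u q q q w $  expand <S> → <H> w
   2  $ w <H>              v v u q q q w $  expand <H> → <F> q <H>
   3  $ w <H> q <F>        v v u q q q w $  expand <F> → v <F> q
   4  $ w <H> q q <F> v    v v u q q q w $  match v
   5  $ w <H> q q <F>      v u q q q w $    expand <F> → v <F> q
   6  $ w <H> q q q <F> v  v u q q q w $    match v
   7  $ w <H> q q q <F>    u q q q w $      expand <F> → u
   8  $ w <H> q q q u      u q q q w $      match u
   9  $ w <H> q q q        q q q w $        match q
  10  $ w <H> q q          q q w $          match q
  11  $ w <H> q            q w $            match q
  12  $ w <H>              w $              expand <H> → epsilon
  13  $ w                  w $              match w
Accept reached after 13 steps.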